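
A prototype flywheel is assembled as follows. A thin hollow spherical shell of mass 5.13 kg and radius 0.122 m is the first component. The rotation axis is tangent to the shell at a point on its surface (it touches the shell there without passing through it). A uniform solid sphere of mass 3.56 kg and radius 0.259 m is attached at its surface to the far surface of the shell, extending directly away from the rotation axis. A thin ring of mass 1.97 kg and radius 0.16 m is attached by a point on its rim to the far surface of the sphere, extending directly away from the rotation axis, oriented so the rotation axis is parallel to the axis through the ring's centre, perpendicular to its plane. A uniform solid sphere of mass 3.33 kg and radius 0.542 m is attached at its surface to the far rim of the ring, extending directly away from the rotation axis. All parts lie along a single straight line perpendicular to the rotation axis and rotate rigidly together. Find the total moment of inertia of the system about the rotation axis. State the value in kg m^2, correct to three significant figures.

Spherical shell: I_cm = (2/3)MR² = (2/3)(5.13)(0.122)² = 0.050903 kg m^2; centre at d = 0.122 m, so I = I_cm + Md² gives I = 0.050903 + (5.13)(0.122)² = 0.12726 kg m^2.
Solid sphere: I_cm = (2/5)MR² = (2/5)(3.56)(0.259)² = 0.095523 kg m^2; centre at d = 0.122 + 0.122 + 0.259 = 0.503 m, so I = I_cm + Md² gives I = 0.095523 + (3.56)(0.503)² = 0.99624 kg m^2.
Thin ring: I_cm = MR² = (1.97)(0.16)² = 0.050432 kg m^2; centre at d = 0.122 + 0.122 + 0.259 + 0.259 + 0.16 = 0.922 m, so I = I_cm + Md² gives I = 0.050432 + (1.97)(0.922)² = 1.7251 kg m^2.
Solid sphere: I_cm = (2/5)MR² = (2/5)(3.33)(0.542)² = 0.39129 kg m^2; centre at d = 0.122 + 0.122 + 0.259 + 0.259 + 0.16 + 0.16 + 0.542 = 1.624 m, so I = I_cm + Md² gives I = 0.39129 + (3.33)(1.624)² = 9.1738 kg m^2.
Total I = 0.12726 + 0.99624 + 1.7251 + 9.1738 = 12.022 kg m^2.

12.0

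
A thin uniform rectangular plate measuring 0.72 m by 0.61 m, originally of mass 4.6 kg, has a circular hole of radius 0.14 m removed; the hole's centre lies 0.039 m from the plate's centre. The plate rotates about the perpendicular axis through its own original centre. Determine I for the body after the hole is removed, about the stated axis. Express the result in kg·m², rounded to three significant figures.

Unpierced body about its centre: I₀ = (1/12)M(a²+b²) = (1/12)(4.6)[(0.72)² + (0.61)²] = 0.34136 kg·m².
The removed disk has mass m = M·πr²/(ab) = (4.6)·π(0.14)²/(0.72·0.61) = 0.64491 kg (same uniform areal density).
Its moment of inertia about the rotation axis (parallel-axis theorem): I_hole = (1/2)mr² + md² = (1/2)(0.64491)(0.14)² + (0.64491)(0.039)² = 0.0073011 kg·m².
Treating the hole as negative mass, I = I₀ − I_hole = 0.34136 − 0.0073011 = 0.33406 kg·m².

0.334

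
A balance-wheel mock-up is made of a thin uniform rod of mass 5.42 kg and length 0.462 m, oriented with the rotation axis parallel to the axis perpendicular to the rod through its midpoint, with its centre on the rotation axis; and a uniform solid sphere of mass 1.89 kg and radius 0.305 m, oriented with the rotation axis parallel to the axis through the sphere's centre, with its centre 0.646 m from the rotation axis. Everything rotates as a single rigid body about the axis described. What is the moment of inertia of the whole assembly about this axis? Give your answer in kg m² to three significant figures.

Thin rod: I_cm = (1/12)ML² = (1/12)(5.42)(0.462)² = 0.096406 kg m²; axis through the centre, so I = 0.096406 kg m².
Solid sphere: I_cm = (2/5)MR² = (2/5)(1.89)(0.305)² = 0.070327 kg m²; centre at d = 0.646 m, so I = I_cm + Md² gives I = 0.070327 + (1.89)(0.646)² = 0.85905 kg m².
Total I = 0.096406 + 0.85905 = 0.95546 kg m².

0.955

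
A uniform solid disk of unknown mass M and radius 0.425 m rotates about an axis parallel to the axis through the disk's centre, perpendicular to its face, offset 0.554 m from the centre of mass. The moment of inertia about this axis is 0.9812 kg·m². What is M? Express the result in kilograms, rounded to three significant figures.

I = I_cm + Md² = (1/2)MR² + Md² = M·[0.5·(0.425)² + (0.554)²] = M·0.39723.
So M = 0.9812 / 0.39723 = 2.4701 kg.

2.47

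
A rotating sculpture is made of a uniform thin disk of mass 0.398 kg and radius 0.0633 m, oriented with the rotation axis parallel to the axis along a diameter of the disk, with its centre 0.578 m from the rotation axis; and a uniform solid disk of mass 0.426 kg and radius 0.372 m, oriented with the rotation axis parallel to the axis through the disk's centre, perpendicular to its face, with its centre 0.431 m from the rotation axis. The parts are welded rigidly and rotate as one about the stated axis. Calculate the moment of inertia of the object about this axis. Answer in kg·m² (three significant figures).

Thin disk: I_cm = (1/4)MR² = (1/4)(0.398)(0.0633)² = 0.00039869 kg·m²; centre at d = 0.578 m, so the parallel axis theorem gives I = 0.00039869 + (0.398)(0.578)² = 0.13336 kg·m².
Solid disk: I_cm = (1/2)MR² = (1/2)(0.426)(0.372)² = 0.029476 kg·m²; centre at d = 0.431 m, so the parallel axis theorem gives I = 0.029476 + (0.426)(0.431)² = 0.10861 kg·m².
Total I = 0.13336 + 0.10861 = 0.24197 kg·m².

0.242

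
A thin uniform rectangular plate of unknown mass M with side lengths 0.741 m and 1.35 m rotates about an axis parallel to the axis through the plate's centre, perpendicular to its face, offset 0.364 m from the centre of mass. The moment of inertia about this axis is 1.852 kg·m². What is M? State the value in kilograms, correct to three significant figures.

5.61

I = I_cm + Md² = (1/12)M(a²+b²) + Md² = M·[0.0833333·[(0.741)² + (1.35)²] + (0.364)²] = M·0.33013.
So M = 1.852 / 0.33013 = 5.6099 kg.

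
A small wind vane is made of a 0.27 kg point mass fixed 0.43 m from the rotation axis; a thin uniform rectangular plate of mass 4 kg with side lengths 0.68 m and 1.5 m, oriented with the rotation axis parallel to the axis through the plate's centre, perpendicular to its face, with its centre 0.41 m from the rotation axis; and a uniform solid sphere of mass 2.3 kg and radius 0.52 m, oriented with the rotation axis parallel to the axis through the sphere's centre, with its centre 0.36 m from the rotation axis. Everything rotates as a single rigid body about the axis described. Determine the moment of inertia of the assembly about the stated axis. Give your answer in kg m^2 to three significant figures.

2.17

Point mass: I_cm = 0; centre at d = 0.43 m, so I = I_cm + Md² gives I = 0 + (0.27)(0.43)² = 0.049923 kg m^2.
Rectangular plate: I_cm = (1/12)M(a²+b²) = (1/12)(4)[(0.68)² + (1.5)²] = 0.90413 kg m^2; centre at d = 0.41 m, so I = I_cm + Md² gives I = 0.90413 + (4)(0.41)² = 1.5765 kg m^2.
Solid sphere: I_cm = (2/5)MR² = (2/5)(2.3)(0.52)² = 0.24877 kg m^2; centre at d = 0.36 m, so I = I_cm + Md² gives I = 0.24877 + (2.3)(0.36)² = 0.54685 kg m^2.
Total I = 0.049923 + 1.5765 + 0.54685 = 2.1733 kg m^2.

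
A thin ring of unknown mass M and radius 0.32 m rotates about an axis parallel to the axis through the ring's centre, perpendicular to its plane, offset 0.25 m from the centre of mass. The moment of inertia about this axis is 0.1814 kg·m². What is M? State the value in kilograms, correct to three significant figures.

1.10

I = I_cm + Md² = MR² + Md² = M·[1·(0.32)² + (0.25)²] = M·0.1649.
So M = 0.1814 / 0.1649 = 1.1001 kg.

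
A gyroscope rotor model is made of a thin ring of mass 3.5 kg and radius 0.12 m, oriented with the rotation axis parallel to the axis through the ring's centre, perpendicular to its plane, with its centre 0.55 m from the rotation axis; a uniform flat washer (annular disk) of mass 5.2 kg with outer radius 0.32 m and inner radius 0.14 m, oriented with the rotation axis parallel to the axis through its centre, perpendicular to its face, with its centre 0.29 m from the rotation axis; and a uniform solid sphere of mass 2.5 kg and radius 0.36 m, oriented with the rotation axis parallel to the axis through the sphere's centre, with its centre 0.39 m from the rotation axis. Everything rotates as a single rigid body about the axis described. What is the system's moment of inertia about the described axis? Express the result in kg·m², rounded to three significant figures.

Thin ring: I_cm = MR² = (3.5)(0.12)² = 0.0504 kg·m²; centre at d = 0.55 m, so the parallel axis theorem gives I = 0.0504 + (3.5)(0.55)² = 1.1092 kg·m².
Annular disk: I_cm = (1/2)M(R²+r²) = (1/2)(5.2)[(0.32)² + (0.14)²] = 0.3172 kg·m²; centre at d = 0.29 m, so the parallel axis theorem gives I = 0.3172 + (5.2)(0.29)² = 0.75452 kg·m².
Solid sphere: I_cm = (2/5)MR² = (2/5)(2.5)(0.36)² = 0.1296 kg·m²; centre at d = 0.39 m, so the parallel axis theorem gives I = 0.1296 + (2.5)(0.39)² = 0.50985 kg·m².
Total I = 1.1092 + 0.75452 + 0.50985 = 2.3735 kg·m².

2.37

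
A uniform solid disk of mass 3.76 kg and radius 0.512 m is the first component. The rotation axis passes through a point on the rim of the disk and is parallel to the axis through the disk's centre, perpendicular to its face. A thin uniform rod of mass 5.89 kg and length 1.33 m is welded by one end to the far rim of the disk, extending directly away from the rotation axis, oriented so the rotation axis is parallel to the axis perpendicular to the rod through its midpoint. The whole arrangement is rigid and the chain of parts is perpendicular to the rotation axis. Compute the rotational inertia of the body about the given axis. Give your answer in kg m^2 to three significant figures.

Solid disk: I_cm = (1/2)MR² = (1/2)(3.76)(0.512)² = 0.49283 kg m^2; centre at d = 0.512 m, so the parallel axis theorem gives I = 0.49283 + (3.76)(0.512)² = 1.4785 kg m^2.
Thin rod: I_cm = (1/12)ML² = (1/12)(5.89)(1.33)² = 0.86824 kg m^2; centre at d = 0.512 + 0.512 + 0.665 = 1.689 m, so the parallel axis theorem gives I = 0.86824 + (5.89)(1.689)² = 17.671 kg m^2.
Total I = 1.4785 + 17.671 = 19.149 kg m^2.

19.1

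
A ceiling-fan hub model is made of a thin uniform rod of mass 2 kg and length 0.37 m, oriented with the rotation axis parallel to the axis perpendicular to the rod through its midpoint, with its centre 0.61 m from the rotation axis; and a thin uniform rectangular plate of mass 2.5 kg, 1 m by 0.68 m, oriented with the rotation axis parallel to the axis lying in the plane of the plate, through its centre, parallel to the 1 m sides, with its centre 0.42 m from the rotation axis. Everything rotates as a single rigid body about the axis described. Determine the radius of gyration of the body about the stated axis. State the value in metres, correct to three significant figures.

0.538

Thin rod: I_cm = (1/12)ML² = (1/12)(2)(0.37)² = 0.022817 kg m^2; centre at d = 0.61 m, so the parallel axis theorem gives I = 0.022817 + (2)(0.61)² = 0.76702 kg m^2.
Rectangular plate: I_cm = (1/12)Mb² = (1/12)(2.5)(0.68)² = 0.096333 kg m^2; centre at d = 0.42 m, so the parallel axis theorem gives I = 0.096333 + (2.5)(0.42)² = 0.53733 kg m^2.
Total I = 1.3043 kg m^2; total mass M = 4.5 kg.
k = √(I/M) = √(1.3043/4.5) = 0.53838 m.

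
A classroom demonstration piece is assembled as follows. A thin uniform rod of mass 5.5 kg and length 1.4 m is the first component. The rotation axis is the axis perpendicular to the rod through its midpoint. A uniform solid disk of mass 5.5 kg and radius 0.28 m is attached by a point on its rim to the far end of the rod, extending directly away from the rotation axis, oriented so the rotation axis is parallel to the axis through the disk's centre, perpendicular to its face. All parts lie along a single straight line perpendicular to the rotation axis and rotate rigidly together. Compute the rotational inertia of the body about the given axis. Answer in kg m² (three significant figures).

6.40

Thin rod: I_cm = (1/12)ML² = (1/12)(5.5)(1.4)² = 0.89833 kg m²; axis through the centre, so I = 0.89833 kg m².
Solid disk: I_cm = (1/2)MR² = (1/2)(5.5)(0.28)² = 0.2156 kg m²; centre at d = 0.7 + 0.28 = 0.98 m, so the parallel axis theorem gives I = 0.2156 + (5.5)(0.98)² = 5.4978 kg m².
Total I = 0.89833 + 5.4978 = 6.3961 kg m².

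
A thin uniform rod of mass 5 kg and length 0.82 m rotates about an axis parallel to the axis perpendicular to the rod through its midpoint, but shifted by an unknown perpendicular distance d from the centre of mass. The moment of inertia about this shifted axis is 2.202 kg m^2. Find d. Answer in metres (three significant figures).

0.620

About the centre-of-mass axis, I_cm = (1/12)ML² = (1/12)(5)(0.82)² = 0.28017 kg m^2.
Parallel axis theorem: I = I_cm + Md², so Md² = 2.202 − 0.28017 = 1.9218 kg m^2.
d = √(1.9218 / 5) = 0.61997 m.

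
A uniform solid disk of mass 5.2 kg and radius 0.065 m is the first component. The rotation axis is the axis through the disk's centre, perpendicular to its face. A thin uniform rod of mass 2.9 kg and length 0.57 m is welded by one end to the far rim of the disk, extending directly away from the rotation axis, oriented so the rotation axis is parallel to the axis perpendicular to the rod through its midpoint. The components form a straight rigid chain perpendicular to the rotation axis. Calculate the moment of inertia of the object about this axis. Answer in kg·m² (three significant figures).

0.445

Solid disk: I_cm = (1/2)MR² = (1/2)(5.2)(0.065)² = 0.010985 kg·m²; axis through the centre, so I = 0.010985 kg·m².
Thin rod: I_cm = (1/12)ML² = (1/12)(2.9)(0.57)² = 0.078517 kg·m²; centre at d = 0.065 + 0.285 = 0.35 m, so the parallel axis theorem gives I = 0.078517 + (2.9)(0.35)² = 0.43377 kg·m².
Total I = 0.010985 + 0.43377 = 0.44475 kg·m².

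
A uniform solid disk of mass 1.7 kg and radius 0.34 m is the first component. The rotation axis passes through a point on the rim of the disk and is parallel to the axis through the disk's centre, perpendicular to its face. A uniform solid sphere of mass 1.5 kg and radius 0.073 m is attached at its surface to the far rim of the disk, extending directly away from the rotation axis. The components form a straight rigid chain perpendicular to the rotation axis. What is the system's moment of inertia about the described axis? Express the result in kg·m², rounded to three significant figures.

1.15

Solid disk: I_cm = (1/2)MR² = (1/2)(1.7)(0.34)² = 0.09826 kg·m²; centre at d = 0.34 m, so I = I_cm + Md² gives I = 0.09826 + (1.7)(0.34)² = 0.29478 kg·m².
Solid sphere: I_cm = (2/5)MR² = (2/5)(1.5)(0.073)² = 0.0031974 kg·m²; centre at d = 0.34 + 0.34 + 0.073 = 0.753 m, so I = I_cm + Md² gives I = 0.0031974 + (1.5)(0.753)² = 0.85371 kg·m².
Total I = 0.29478 + 0.85371 = 1.1485 kg·m².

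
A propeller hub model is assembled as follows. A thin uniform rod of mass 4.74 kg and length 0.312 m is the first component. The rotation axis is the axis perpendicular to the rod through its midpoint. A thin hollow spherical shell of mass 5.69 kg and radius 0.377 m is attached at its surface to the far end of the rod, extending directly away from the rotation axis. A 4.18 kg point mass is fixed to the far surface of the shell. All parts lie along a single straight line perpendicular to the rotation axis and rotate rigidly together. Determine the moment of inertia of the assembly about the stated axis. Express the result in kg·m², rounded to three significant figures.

5.66

Thin rod: I_cm = (1/12)ML² = (1/12)(4.74)(0.312)² = 0.038451 kg·m²; axis through the centre, so I = 0.038451 kg·m².
Spherical shell: I_cm = (2/3)MR² = (2/3)(5.69)(0.377)² = 0.53914 kg·m²; centre at d = 0.156 + 0.377 = 0.533 m, so I = I_cm + Md² gives I = 0.53914 + (5.69)(0.533)² = 2.1556 kg·m².
Point mass: I_cm = 0; centre at d = 0.156 + 0.377 + 0.377 = 0.91 m, so I = I_cm + Md² gives I = 0 + (4.18)(0.91)² = 3.4615 kg·m².
Total I = 0.038451 + 2.1556 + 3.4615 = 5.6555 kg·m².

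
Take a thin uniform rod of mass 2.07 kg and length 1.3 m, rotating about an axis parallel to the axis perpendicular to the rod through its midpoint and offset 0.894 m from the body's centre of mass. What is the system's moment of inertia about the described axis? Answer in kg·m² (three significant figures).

I_cm = (1/12)ML² = (1/12)(2.07)(1.3)² = 0.29153 kg·m²; centre at d = 0.894 m, so the parallel axis theorem gives I = 0.29153 + (2.07)(0.894)² = 1.9459 kg·m².

1.95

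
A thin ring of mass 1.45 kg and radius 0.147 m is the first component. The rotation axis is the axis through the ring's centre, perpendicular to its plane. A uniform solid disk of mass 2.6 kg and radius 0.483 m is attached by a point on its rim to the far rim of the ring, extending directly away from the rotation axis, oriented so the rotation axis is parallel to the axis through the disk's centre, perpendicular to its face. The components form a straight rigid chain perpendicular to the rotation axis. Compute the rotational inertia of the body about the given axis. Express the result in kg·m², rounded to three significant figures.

Thin ring: I_cm = MR² = (1.45)(0.147)² = 0.031333 kg·m²; axis through the centre, so I = 0.031333 kg·m².
Solid disk: I_cm = (1/2)MR² = (1/2)(2.6)(0.483)² = 0.30328 kg·m²; centre at d = 0.147 + 0.483 = 0.63 m, so I = I_cm + Md² gives I = 0.30328 + (2.6)(0.63)² = 1.3352 kg·m².
Total I = 0.031333 + 1.3352 = 1.3665 kg·m².

1.37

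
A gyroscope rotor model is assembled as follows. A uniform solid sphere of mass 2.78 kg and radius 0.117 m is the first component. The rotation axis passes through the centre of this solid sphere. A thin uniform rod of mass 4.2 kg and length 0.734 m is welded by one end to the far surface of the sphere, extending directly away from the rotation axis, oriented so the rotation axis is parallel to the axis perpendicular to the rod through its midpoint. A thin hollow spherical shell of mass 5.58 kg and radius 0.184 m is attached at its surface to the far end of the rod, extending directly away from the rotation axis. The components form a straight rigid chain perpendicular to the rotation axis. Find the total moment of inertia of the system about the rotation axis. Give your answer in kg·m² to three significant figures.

7.29

Solid sphere: I_cm = (2/5)MR² = (2/5)(2.78)(0.117)² = 0.015222 kg·m²; axis through the centre, so I = 0.015222 kg·m².
Thin rod: I_cm = (1/12)ML² = (1/12)(4.2)(0.734)² = 0.18856 kg·m²; centre at d = 0.117 + 0.367 = 0.484 m, so I = I_cm + Md² gives I = 0.18856 + (4.2)(0.484)² = 1.1724 kg·m².
Spherical shell: I_cm = (2/3)MR² = (2/3)(5.58)(0.184)² = 0.12594 kg·m²; centre at d = 0.117 + 0.367 + 0.367 + 0.184 = 1.035 m, so I = I_cm + Md² gives I = 0.12594 + (5.58)(1.035)² = 6.1034 kg·m².
Total I = 0.015222 + 1.1724 + 6.1034 = 7.291 kg·m².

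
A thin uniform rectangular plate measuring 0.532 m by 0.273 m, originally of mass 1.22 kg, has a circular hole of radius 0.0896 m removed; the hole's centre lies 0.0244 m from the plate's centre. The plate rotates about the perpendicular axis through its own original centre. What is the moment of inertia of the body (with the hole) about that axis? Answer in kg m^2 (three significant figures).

0.0354

Unpierced body about its centre: I₀ = (1/12)M(a²+b²) = (1/12)(1.22)[(0.532)² + (0.273)²] = 0.036351 kg m^2.
The removed disk has mass m = M·πr²/(ab) = (1.22)·π(0.0896)²/(0.532·0.273) = 0.21186 kg (same uniform areal density).
Its moment of inertia about the rotation axis (parallel-axis theorem): I_hole = (1/2)mr² + md² = (1/2)(0.21186)(0.0896)² + (0.21186)(0.0244)² = 0.00097656 kg m^2.
Treating the hole as negative mass, I = I₀ − I_hole = 0.036351 − 0.00097656 = 0.035375 kg m^2.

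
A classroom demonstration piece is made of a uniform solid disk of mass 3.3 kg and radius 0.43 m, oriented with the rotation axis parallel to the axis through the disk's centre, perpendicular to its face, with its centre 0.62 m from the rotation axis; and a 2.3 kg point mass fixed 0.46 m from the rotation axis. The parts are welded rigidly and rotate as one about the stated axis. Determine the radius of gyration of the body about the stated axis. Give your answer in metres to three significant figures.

0.607

Solid disk: I_cm = (1/2)MR² = (1/2)(3.3)(0.43)² = 0.30508 kg·m²; centre at d = 0.62 m, so I = I_cm + Md² gives I = 0.30508 + (3.3)(0.62)² = 1.5736 kg·m².
Point mass: I_cm = 0; centre at d = 0.46 m, so I = I_cm + Md² gives I = 0 + (2.3)(0.46)² = 0.48668 kg·m².
Total I = 2.0603 kg·m²; total mass M = 5.6 kg.
k = √(I/M) = √(2.0603/5.6) = 0.60655 m.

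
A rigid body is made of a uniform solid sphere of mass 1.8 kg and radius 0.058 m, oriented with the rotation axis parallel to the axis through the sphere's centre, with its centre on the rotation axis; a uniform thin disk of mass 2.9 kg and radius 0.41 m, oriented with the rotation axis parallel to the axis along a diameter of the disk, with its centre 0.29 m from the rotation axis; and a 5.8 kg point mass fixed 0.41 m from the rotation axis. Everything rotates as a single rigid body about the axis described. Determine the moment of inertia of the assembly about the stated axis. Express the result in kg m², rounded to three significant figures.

1.34

Solid sphere: I_cm = (2/5)MR² = (2/5)(1.8)(0.058)² = 0.0024221 kg m²; axis through the centre, so I = 0.0024221 kg m².
Thin disk: I_cm = (1/4)MR² = (1/4)(2.9)(0.41)² = 0.12187 kg m²; centre at d = 0.29 m, so the parallel axis theorem gives I = 0.12187 + (2.9)(0.29)² = 0.36576 kg m².
Point mass: I_cm = 0; centre at d = 0.41 m, so the parallel axis theorem gives I = 0 + (5.8)(0.41)² = 0.97498 kg m².
Total I = 0.0024221 + 0.36576 + 0.97498 = 1.3432 kg m².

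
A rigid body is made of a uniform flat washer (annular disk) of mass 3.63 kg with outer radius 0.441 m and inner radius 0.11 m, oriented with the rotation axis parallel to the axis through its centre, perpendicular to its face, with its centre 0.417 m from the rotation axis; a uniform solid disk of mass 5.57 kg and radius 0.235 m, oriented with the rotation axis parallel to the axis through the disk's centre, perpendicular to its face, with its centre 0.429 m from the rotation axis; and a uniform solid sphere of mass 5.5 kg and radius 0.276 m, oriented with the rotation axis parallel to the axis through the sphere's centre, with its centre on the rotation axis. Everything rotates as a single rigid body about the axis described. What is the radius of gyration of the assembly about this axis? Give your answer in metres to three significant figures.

0.400

Annular disk: I_cm = (1/2)M(R²+r²) = (1/2)(3.63)[(0.441)² + (0.11)²] = 0.37494 kg m²; centre at d = 0.417 m, so I = I_cm + Md² gives I = 0.37494 + (3.63)(0.417)² = 1.0062 kg m².
Solid disk: I_cm = (1/2)MR² = (1/2)(5.57)(0.235)² = 0.1538 kg m²; centre at d = 0.429 m, so I = I_cm + Md² gives I = 0.1538 + (5.57)(0.429)² = 1.1789 kg m².
Solid sphere: I_cm = (2/5)MR² = (2/5)(5.5)(0.276)² = 0.16759 kg m²; axis through the centre, so I = 0.16759 kg m².
Total I = 2.3527 kg m²; total mass M = 14.7 kg.
k = √(I/M) = √(2.3527/14.7) = 0.40006 m.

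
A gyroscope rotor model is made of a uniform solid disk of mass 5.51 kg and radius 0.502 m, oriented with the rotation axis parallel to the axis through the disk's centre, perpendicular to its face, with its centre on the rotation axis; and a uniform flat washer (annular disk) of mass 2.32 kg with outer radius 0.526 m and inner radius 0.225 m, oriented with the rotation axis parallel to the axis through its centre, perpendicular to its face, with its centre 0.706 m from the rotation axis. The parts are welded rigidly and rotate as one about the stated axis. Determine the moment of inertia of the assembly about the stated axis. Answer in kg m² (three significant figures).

Solid disk: I_cm = (1/2)MR² = (1/2)(5.51)(0.502)² = 0.69427 kg m²; axis through the centre, so I = 0.69427 kg m².
Annular disk: I_cm = (1/2)M(R²+r²) = (1/2)(2.32)[(0.526)² + (0.225)²] = 0.37967 kg m²; centre at d = 0.706 m, so the parallel axis theorem gives I = 0.37967 + (2.32)(0.706)² = 1.536 kg m².
Total I = 0.69427 + 1.536 = 2.2303 kg m².

2.23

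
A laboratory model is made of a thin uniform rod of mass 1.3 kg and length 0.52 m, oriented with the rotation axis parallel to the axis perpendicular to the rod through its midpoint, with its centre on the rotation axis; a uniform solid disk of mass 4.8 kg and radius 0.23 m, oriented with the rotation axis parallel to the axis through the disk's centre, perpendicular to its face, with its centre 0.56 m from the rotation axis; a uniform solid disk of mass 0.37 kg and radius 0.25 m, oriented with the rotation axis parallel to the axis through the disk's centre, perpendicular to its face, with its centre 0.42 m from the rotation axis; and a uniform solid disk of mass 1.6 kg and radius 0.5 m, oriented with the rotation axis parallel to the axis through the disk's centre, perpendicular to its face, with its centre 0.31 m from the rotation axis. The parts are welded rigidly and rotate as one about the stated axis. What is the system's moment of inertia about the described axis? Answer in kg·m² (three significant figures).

Thin rod: I_cm = (1/12)ML² = (1/12)(1.3)(0.52)² = 0.029293 kg·m²; axis through the centre, so I = 0.029293 kg·m².
Solid disk: I_cm = (1/2)MR² = (1/2)(4.8)(0.23)² = 0.12696 kg·m²; centre at d = 0.56 m, so I = I_cm + Md² gives I = 0.12696 + (4.8)(0.56)² = 1.6322 kg·m².
Solid disk: I_cm = (1/2)MR² = (1/2)(0.37)(0.25)² = 0.011562 kg·m²; centre at d = 0.42 m, so I = I_cm + Md² gives I = 0.011562 + (0.37)(0.42)² = 0.07683 kg·m².
Solid disk: I_cm = (1/2)MR² = (1/2)(1.6)(0.5)² = 0.2 kg·m²; centre at d = 0.31 m, so I = I_cm + Md² gives I = 0.2 + (1.6)(0.31)² = 0.35376 kg·m².
Total I = 0.029293 + 1.6322 + 0.07683 + 0.35376 = 2.0921 kg·m².

2.09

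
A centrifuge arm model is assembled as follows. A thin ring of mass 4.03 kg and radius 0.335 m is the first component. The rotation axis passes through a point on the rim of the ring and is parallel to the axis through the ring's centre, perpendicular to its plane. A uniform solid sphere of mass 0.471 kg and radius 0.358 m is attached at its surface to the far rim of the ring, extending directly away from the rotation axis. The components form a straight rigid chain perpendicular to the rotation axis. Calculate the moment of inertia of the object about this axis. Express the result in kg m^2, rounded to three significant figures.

Thin ring: I_cm = MR² = (4.03)(0.335)² = 0.45227 kg m^2; centre at d = 0.335 m, so I = I_cm + Md² gives I = 0.45227 + (4.03)(0.335)² = 0.90453 kg m^2.
Solid sphere: I_cm = (2/5)MR² = (2/5)(0.471)(0.358)² = 0.024146 kg m^2; centre at d = 0.335 + 0.335 + 0.358 = 1.028 m, so I = I_cm + Md² gives I = 0.024146 + (0.471)(1.028)² = 0.52189 kg m^2.
Total I = 0.90453 + 0.52189 = 1.4264 kg m^2.

1.43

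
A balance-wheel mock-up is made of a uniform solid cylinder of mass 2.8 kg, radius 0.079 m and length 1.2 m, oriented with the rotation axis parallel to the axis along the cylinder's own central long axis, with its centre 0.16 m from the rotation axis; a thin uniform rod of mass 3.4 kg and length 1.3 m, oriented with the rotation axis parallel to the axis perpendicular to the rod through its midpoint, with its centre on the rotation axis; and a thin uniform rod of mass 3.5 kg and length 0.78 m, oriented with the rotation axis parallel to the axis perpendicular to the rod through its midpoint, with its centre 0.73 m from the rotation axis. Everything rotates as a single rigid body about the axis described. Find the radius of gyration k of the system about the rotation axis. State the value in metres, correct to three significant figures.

0.518

Solid cylinder: I_cm = (1/2)MR² = (1/2)(2.8)(0.079)² = 0.0087374 kg·m²; centre at d = 0.16 m, so I = I_cm + Md² gives I = 0.0087374 + (2.8)(0.16)² = 0.080417 kg·m².
Thin rod: I_cm = (1/12)ML² = (1/12)(3.4)(1.3)² = 0.47883 kg·m²; axis through the centre, so I = 0.47883 kg·m².
Thin rod: I_cm = (1/12)ML² = (1/12)(3.5)(0.78)² = 0.17745 kg·m²; centre at d = 0.73 m, so I = I_cm + Md² gives I = 0.17745 + (3.5)(0.73)² = 2.0426 kg·m².
Total I = 2.6019 kg·m²; total mass M = 9.7 kg.
k = √(I/M) = √(2.6019/9.7) = 0.51791 m.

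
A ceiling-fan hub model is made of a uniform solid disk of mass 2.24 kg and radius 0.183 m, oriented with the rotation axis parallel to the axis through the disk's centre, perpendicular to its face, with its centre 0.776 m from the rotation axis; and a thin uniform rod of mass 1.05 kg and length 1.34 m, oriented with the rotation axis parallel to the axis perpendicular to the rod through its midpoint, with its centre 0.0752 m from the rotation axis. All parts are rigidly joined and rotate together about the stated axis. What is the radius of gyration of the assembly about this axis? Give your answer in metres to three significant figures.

0.686

Solid disk: I_cm = (1/2)MR² = (1/2)(2.24)(0.183)² = 0.037508 kg m²; centre at d = 0.776 m, so the parallel axis theorem gives I = 0.037508 + (2.24)(0.776)² = 1.3864 kg m².
Thin rod: I_cm = (1/12)ML² = (1/12)(1.05)(1.34)² = 0.15712 kg m²; centre at d = 0.0752 m, so the parallel axis theorem gives I = 0.15712 + (1.05)(0.0752)² = 0.16305 kg m².
Total I = 1.5494 kg m²; total mass M = 3.29 kg.
k = √(I/M) = √(1.5494/3.29) = 0.68626 m.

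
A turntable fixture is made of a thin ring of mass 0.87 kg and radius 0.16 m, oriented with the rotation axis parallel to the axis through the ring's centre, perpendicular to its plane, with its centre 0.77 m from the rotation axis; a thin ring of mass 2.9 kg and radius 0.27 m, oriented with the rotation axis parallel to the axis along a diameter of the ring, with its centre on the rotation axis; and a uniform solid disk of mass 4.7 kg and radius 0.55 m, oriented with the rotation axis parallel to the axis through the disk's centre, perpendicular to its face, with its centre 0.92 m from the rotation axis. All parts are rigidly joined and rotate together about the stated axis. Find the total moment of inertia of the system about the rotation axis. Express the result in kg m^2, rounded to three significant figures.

Thin ring: I_cm = MR² = (0.87)(0.16)² = 0.022272 kg m^2; centre at d = 0.77 m, so I = I_cm + Md² gives I = 0.022272 + (0.87)(0.77)² = 0.53809 kg m^2.
Thin ring: I_cm = (1/2)MR² = (1/2)(2.9)(0.27)² = 0.10571 kg m^2; axis through the centre, so I = 0.10571 kg m^2.
Solid disk: I_cm = (1/2)MR² = (1/2)(4.7)(0.55)² = 0.71088 kg m^2; centre at d = 0.92 m, so I = I_cm + Md² gives I = 0.71088 + (4.7)(0.92)² = 4.689 kg m^2.
Total I = 0.53809 + 0.10571 + 4.689 = 5.3328 kg m^2.

5.33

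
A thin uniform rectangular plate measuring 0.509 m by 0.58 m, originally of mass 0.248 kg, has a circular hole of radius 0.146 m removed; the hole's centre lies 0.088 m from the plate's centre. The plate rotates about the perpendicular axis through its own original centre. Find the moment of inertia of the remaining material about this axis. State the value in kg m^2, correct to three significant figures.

Unpierced body about its centre: I₀ = (1/12)M(a²+b²) = (1/12)(0.248)[(0.509)² + (0.58)²] = 0.012307 kg m^2.
The removed disk has mass m = M·πr²/(ab) = (0.248)·π(0.146)²/(0.509·0.58) = 0.056255 kg (same uniform areal density).
Its moment of inertia about the rotation axis (parallel-axis theorem): I_hole = (1/2)mr² + md² = (1/2)(0.056255)(0.146)² + (0.056255)(0.088)² = 0.0010352 kg m^2.
Treating the hole as negative mass, I = I₀ − I_hole = 0.012307 − 0.0010352 = 0.011271 kg m^2.

0.0113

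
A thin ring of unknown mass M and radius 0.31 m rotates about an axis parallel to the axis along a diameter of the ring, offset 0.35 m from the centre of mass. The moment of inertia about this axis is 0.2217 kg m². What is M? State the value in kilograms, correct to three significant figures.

I = I_cm + Md² = (1/2)MR² + Md² = M·[0.5·(0.31)² + (0.35)²] = M·0.17055.
So M = 0.2217 / 0.17055 = 1.2999 kg.

1.30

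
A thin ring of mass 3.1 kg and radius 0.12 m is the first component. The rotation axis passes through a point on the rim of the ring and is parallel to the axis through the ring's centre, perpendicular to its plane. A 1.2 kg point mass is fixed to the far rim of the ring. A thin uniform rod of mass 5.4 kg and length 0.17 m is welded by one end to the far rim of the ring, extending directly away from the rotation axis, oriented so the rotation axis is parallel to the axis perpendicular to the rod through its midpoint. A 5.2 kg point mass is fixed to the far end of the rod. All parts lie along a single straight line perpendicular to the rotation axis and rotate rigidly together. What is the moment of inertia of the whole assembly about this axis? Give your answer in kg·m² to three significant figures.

1.62

Thin ring: I_cm = MR² = (3.1)(0.12)² = 0.04464 kg·m²; centre at d = 0.12 m, so the parallel axis theorem gives I = 0.04464 + (3.1)(0.12)² = 0.08928 kg·m².
Point mass: I_cm = 0; centre at d = 0.12 + 0.12 = 0.24 m, so the parallel axis theorem gives I = 0 + (1.2)(0.24)² = 0.06912 kg·m².
Thin rod: I_cm = (1/12)ML² = (1/12)(5.4)(0.17)² = 0.013005 kg·m²; centre at d = 0.12 + 0.12 + 0.085 = 0.325 m, so the parallel axis theorem gives I = 0.013005 + (5.4)(0.325)² = 0.58338 kg·m².
Point mass: I_cm = 0; centre at d = 0.12 + 0.12 + 0.085 + 0.085 = 0.41 m, so the parallel axis theorem gives I = 0 + (5.2)(0.41)² = 0.87412 kg·m².
Total I = 0.08928 + 0.06912 + 0.58338 + 0.87412 = 1.6159 kg·m².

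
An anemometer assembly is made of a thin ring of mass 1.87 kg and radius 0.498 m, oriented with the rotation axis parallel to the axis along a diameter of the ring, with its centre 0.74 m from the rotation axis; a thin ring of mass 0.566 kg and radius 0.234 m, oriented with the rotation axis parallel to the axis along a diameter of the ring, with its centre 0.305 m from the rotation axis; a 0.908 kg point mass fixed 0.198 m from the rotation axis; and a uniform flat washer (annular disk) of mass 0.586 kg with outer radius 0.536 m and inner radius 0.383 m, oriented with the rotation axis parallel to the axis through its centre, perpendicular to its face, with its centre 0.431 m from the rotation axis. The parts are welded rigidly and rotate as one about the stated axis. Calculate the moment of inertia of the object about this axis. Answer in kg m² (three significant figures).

1.60

Thin ring: I_cm = (1/2)MR² = (1/2)(1.87)(0.498)² = 0.23188 kg m²; centre at d = 0.74 m, so the parallel axis theorem gives I = 0.23188 + (1.87)(0.74)² = 1.2559 kg m².
Thin ring: I_cm = (1/2)MR² = (1/2)(0.566)(0.234)² = 0.015496 kg m²; centre at d = 0.305 m, so the parallel axis theorem gives I = 0.015496 + (0.566)(0.305)² = 0.068148 kg m².
Point mass: I_cm = 0; centre at d = 0.198 m, so the parallel axis theorem gives I = 0 + (0.908)(0.198)² = 0.035597 kg m².
Annular disk: I_cm = (1/2)M(R²+r²) = (1/2)(0.586)[(0.536)² + (0.383)²] = 0.12716 kg m²; centre at d = 0.431 m, so the parallel axis theorem gives I = 0.12716 + (0.586)(0.431)² = 0.23601 kg m².
Total I = 1.2559 + 0.068148 + 0.035597 + 0.23601 = 1.5957 kg m².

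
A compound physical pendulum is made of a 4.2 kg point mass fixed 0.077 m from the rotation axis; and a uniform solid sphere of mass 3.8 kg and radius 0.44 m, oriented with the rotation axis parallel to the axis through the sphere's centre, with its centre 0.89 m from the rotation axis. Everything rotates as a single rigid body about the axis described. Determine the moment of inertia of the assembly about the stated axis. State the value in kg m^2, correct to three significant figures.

3.33

Point mass: I_cm = 0; centre at d = 0.077 m, so I = I_cm + Md² gives I = 0 + (4.2)(0.077)² = 0.024902 kg m^2.
Solid sphere: I_cm = (2/5)MR² = (2/5)(3.8)(0.44)² = 0.29427 kg m^2; centre at d = 0.89 m, so I = I_cm + Md² gives I = 0.29427 + (3.8)(0.89)² = 3.3043 kg m^2.
Total I = 0.024902 + 3.3043 = 3.3292 kg m^2.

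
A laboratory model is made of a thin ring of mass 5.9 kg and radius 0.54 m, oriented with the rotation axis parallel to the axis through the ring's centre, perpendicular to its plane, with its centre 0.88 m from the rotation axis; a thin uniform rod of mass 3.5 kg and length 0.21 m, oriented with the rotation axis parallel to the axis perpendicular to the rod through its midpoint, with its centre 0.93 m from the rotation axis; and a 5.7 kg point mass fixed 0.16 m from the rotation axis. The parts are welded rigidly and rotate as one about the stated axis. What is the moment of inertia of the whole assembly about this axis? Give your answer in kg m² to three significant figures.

Thin ring: I_cm = MR² = (5.9)(0.54)² = 1.7204 kg m²; centre at d = 0.88 m, so I = I_cm + Md² gives I = 1.7204 + (5.9)(0.88)² = 6.2894 kg m².
Thin rod: I_cm = (1/12)ML² = (1/12)(3.5)(0.21)² = 0.012862 kg m²; centre at d = 0.93 m, so I = I_cm + Md² gives I = 0.012862 + (3.5)(0.93)² = 3.04 kg m².
Point mass: I_cm = 0; centre at d = 0.16 m, so I = I_cm + Md² gives I = 0 + (5.7)(0.16)² = 0.14592 kg m².
Total I = 6.2894 + 3.04 + 0.14592 = 9.4753 kg m².

9.48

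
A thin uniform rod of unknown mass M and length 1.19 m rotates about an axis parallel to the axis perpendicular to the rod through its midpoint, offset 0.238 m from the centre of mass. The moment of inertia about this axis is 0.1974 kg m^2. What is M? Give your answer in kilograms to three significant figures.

I = I_cm + Md² = (1/12)ML² + Md² = M·[0.0833333·(1.19)² + (0.238)²] = M·0.17465.
So M = 0.1974 / 0.17465 = 1.1302 kg.

1.13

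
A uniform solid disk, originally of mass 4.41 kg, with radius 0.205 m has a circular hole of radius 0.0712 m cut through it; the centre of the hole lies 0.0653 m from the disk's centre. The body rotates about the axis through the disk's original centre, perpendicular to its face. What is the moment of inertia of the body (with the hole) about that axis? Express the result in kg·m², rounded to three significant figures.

Unpierced body about its centre: I₀ = (1/2)MR² = (1/2)(4.41)(0.205)² = 0.092665 kg·m².
The removed disk has mass m = M·(r/R)² = (4.41)(0.0712/0.205)² = 0.53197 kg (same uniform areal density).
Its moment of inertia about the rotation axis (parallel-axis theorem): I_hole = (1/2)mr² + md² = (1/2)(0.53197)(0.0712)² + (0.53197)(0.0653)² = 0.0036168 kg·m².
Treating the hole as negative mass, I = I₀ − I_hole = 0.092665 − 0.0036168 = 0.089048 kg·m².

0.0890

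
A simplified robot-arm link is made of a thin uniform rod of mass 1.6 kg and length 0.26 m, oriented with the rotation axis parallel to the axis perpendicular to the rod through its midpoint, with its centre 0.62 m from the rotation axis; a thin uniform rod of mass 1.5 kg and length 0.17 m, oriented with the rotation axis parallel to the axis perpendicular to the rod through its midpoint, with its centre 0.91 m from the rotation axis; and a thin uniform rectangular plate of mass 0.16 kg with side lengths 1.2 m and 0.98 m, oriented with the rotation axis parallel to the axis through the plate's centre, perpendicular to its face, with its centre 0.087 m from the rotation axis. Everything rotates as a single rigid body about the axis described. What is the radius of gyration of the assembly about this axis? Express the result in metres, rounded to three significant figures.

0.764

Thin rod: I_cm = (1/12)ML² = (1/12)(1.6)(0.26)² = 0.0090133 kg·m²; centre at d = 0.62 m, so the parallel axis theorem gives I = 0.0090133 + (1.6)(0.62)² = 0.62405 kg·m².
Thin rod: I_cm = (1/12)ML² = (1/12)(1.5)(0.17)² = 0.0036125 kg·m²; centre at d = 0.91 m, so the parallel axis theorem gives I = 0.0036125 + (1.5)(0.91)² = 1.2458 kg·m².
Rectangular plate: I_cm = (1/12)M(a²+b²) = (1/12)(0.16)[(1.2)² + (0.98)²] = 0.032005 kg·m²; centre at d = 0.087 m, so the parallel axis theorem gives I = 0.032005 + (0.16)(0.087)² = 0.033216 kg·m².
Total I = 1.903 kg·m²; total mass M = 3.26 kg.
k = √(I/M) = √(1.903/3.26) = 0.76404 m.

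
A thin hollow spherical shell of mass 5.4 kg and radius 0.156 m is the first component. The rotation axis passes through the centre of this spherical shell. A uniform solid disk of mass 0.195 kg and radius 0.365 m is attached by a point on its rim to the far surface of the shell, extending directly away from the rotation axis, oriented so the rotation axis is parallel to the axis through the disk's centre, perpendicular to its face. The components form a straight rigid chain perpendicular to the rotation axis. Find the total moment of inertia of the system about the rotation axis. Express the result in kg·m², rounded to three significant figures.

0.154

Spherical shell: I_cm = (2/3)MR² = (2/3)(5.4)(0.156)² = 0.08761 kg·m²; axis through the centre, so I = 0.08761 kg·m².
Solid disk: I_cm = (1/2)MR² = (1/2)(0.195)(0.365)² = 0.012989 kg·m²; centre at d = 0.156 + 0.365 = 0.521 m, so the parallel axis theorem gives I = 0.012989 + (0.195)(0.521)² = 0.06592 kg·m².
Total I = 0.08761 + 0.06592 = 0.15353 kg·m².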